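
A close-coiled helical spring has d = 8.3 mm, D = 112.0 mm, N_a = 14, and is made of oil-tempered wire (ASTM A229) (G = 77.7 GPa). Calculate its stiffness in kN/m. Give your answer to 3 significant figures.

2.34 kN/m

k = Gd⁴/(8D³N_a) = (77.7×10³ × 8.3⁴) / (8 × 112.0³ × 14)
  = 3.68751e+08 / 1.57352e+08 = 2.3435 N/mm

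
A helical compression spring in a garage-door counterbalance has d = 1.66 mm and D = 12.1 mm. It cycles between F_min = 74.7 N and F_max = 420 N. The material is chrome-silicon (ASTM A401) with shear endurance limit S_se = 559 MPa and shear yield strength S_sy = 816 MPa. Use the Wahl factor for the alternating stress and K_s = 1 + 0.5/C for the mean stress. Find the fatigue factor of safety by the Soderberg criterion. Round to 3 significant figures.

0.213

C = D/d = 12.1/1.66 = 7.2892; K_W = (4C−1)/(4C−4)+0.615/C = 1.2036; K_s = 1+0.5/C = 1.0686
F_a = (F_max−F_min)/2 = 172.65 N; F_m = (F_max+F_min)/2 = 247.35 N
τ_a = K_W·8F_aD/(πd³) = 1.2036 × 1163 = 1399.8 MPa
τ_m = K_s·8F_mD/(πd³) = 1.0686 × 1666.1 = 1780.4 MPa
Soderberg: 1/n_f = τ_a/S_se + τ_m/S_sy = 1399.8/559 + 1780.4/816 = 2.50407 + 2.18191 = 4.686
n_f = 1/4.686 = 0.2134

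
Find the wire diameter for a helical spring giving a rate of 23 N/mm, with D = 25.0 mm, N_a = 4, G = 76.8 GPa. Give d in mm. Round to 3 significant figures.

d = (8D³N_a·k / G)^(1/4) = (8·25.0³·4·23 / (76.8×10³))^0.25
  = (149.74)^0.25 = 3.4981 mm

3.50 mm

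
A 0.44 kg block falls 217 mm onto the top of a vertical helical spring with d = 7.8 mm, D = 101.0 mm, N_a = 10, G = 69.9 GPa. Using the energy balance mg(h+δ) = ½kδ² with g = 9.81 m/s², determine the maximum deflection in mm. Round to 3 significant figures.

25.8 mm

k = Gd⁴/(8D³N_a) = (69.9×10³)(7.8⁴)/(8·101.0³·10) = 3.1391 N/mm
W = mg = 0.44 × 9.81 = 4.3164 N
½kδ² − Wδ − Wh = 0 → δ = (W + √(W² + 2kWh))/k
δ = (4.3164 + √(18.631 + 5880.48))/3.1391 = (4.3164 + 76.806)/3.1391 = 25.843 mm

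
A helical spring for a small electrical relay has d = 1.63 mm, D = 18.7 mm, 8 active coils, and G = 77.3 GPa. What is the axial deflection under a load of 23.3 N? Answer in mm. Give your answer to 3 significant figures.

17.9 mm

k = Gd⁴/(8D³N_a) = (77.3×10³)(1.63⁴)/(8·18.7³·8) = 1.3038 N/mm
δ = F/k = 23.3 / 1.3038 = 17.87 mm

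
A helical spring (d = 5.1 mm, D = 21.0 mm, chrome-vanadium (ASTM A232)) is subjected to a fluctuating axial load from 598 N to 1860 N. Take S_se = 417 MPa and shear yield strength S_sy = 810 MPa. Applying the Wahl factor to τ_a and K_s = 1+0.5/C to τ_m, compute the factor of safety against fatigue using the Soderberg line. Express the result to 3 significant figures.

0.652

C = D/d = 21.0/5.1 = 4.1176; K_W = (4C−1)/(4C−4)+0.615/C = 1.3899; K_s = 1+0.5/C = 1.1214
F_a = (F_max−F_min)/2 = 631 N; F_m = (F_max+F_min)/2 = 1229 N
τ_a = K_W·8F_aD/(πd³) = 1.3899 × 254.38 = 353.56 MPa
τ_m = K_s·8F_mD/(πd³) = 1.1214 × 495.45 = 555.61 MPa
Soderberg: 1/n_f = τ_a/S_se + τ_m/S_sy = 353.56/417 + 555.61/810 = 0.84788 + 0.68594 = 1.5338
n_f = 1/1.5338 = 0.652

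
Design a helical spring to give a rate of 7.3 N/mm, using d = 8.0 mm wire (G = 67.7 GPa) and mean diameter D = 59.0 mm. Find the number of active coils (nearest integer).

N_a = Gd⁴/(8D³k) = (67.7×10³ × 8.0⁴)/(8 × 59.0³ × 7.3)
    = 2.77299e+08 / 1.19941e+07 = 23.12 → 23 coils

23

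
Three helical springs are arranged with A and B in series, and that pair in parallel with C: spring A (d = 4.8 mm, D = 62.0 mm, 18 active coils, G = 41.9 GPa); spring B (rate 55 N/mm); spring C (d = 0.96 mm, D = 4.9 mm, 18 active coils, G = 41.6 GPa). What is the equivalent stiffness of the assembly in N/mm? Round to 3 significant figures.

k_A = Gd⁴/(8D³N_a) = (41.9×10³)(4.8⁴)/(8·62.0³·18) = 0.6481 N/mm
k_C = Gd⁴/(8D³N_a) = (41.6×10³)(0.96⁴)/(8·4.9³·18) = 2.0856 N/mm
Springs A,B series: k_AB = 1/(1/0.6481+1/55) = 0.64055 N/mm; parallel with C: k_eq = 0.64055+2.0856 = 2.7261 N/mm

2.73 N/mm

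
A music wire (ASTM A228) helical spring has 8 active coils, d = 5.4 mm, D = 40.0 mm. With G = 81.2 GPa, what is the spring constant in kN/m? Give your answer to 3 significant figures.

k = Gd⁴/(8D³N_a) = (81.2×10³ × 5.4⁴) / (8 × 40.0³ × 8)
  = 6.90448e+07 / 4.096e+06 = 16.857 N/mm

16.9 kN/m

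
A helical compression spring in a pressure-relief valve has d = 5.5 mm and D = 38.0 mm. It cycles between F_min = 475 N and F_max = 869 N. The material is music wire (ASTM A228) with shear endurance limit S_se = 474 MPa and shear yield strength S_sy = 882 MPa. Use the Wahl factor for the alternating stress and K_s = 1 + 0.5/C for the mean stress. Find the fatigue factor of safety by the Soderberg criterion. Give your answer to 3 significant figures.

1.30

C = D/d = 38.0/5.5 = 6.9091; K_W = (4C−1)/(4C−4)+0.615/C = 1.2159; K_s = 1+0.5/C = 1.0724
F_a = (F_max−F_min)/2 = 197 N; F_m = (F_max+F_min)/2 = 672 N
τ_a = K_W·8F_aD/(πd³) = 1.2159 × 114.58 = 139.32 MPa
τ_m = K_s·8F_mD/(πd³) = 1.0724 × 390.85 = 419.13 MPa
Soderberg: 1/n_f = τ_a/S_se + τ_m/S_sy = 139.32/474 + 419.13/882 = 0.29392 + 0.47520 = 0.76913
n_f = 1/0.76913 = 1.3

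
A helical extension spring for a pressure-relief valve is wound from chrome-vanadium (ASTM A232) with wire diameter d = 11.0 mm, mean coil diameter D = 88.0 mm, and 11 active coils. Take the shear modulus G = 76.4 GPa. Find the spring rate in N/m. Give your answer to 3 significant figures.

k = Gd⁴/(8D³N_a) = (76.4×10³ × 11.0⁴) / (8 × 88.0³ × 11)
  = 1.11857e+09 / 5.99695e+07 = 18.652 N/mm = 18652 N/m

18700 N/m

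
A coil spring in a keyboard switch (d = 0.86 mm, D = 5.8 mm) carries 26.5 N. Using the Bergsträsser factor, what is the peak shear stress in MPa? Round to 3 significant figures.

Spring index C = D/d = 5.8/0.86 = 6.7442
K_B = (4C+2)/(4C−3) = 28.977/23.977 = 1.2085
τ₀ = 8FD/(πd³) = 8·26.5·5.8/(π·0.86³) = 1229.6/1.9982 = 615.34 MPa
τ_max = K·τ₀ = 1.2085 × 615.34 = 743.67 MPa

744 MPa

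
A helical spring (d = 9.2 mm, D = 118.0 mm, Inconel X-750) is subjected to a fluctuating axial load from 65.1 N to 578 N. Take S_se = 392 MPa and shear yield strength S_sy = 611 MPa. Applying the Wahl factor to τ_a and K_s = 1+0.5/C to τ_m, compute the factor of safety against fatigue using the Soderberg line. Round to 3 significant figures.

2.03

C = D/d = 118.0/9.2 = 12.8261; K_W = (4C−1)/(4C−4)+0.615/C = 1.1114; K_s = 1+0.5/C = 1.0390
F_a = (F_max−F_min)/2 = 256.45 N; F_m = (F_max+F_min)/2 = 321.55 N
τ_a = K_W·8F_aD/(πd³) = 1.1114 × 98.96 = 109.98 MPa
τ_m = K_s·8F_mD/(πd³) = 1.0390 × 124.08 = 128.92 MPa
Soderberg: 1/n_f = τ_a/S_se + τ_m/S_sy = 109.98/392 + 128.92/611 = 0.28056 + 0.21100 = 0.49156
n_f = 1/0.49156 = 2.034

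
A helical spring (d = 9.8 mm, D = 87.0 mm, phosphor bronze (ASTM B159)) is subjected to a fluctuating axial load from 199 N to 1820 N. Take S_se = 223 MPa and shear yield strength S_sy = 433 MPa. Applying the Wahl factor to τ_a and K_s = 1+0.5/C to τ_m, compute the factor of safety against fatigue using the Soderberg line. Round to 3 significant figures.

C = D/d = 87.0/9.8 = 8.8776; K_W = (4C−1)/(4C−4)+0.615/C = 1.1645; K_s = 1+0.5/C = 1.0563
F_a = (F_max−F_min)/2 = 810.5 N; F_m = (F_max+F_min)/2 = 1009.5 N
τ_a = K_W·8F_aD/(πd³) = 1.1645 × 190.78 = 222.16 MPa
τ_m = K_s·8F_mD/(πd³) = 1.0563 × 237.62 = 251.01 MPa
Soderberg: 1/n_f = τ_a/S_se + τ_m/S_sy = 222.16/223 + 251.01/433 = 0.99624 + 0.57969 = 1.5759
n_f = 1/1.5759 = 0.6345

0.635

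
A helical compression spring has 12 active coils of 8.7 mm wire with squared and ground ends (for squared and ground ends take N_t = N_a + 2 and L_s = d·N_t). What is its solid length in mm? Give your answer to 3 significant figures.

122 mm

squared and ground ends: N_t = N_a + 2 = 12 + 2 = 14
L_s = d·N_t = 8.7 × 14 = 121.8 mm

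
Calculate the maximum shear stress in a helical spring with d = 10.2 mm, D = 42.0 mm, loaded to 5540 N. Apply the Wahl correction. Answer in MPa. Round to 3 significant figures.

Spring index C = D/d = 42.0/10.2 = 4.1176
K_W = (4C−1)/(4C−4) + 0.615/C = 15.471/12.471 + 0.1494 = 1.3899
τ₀ = 8FD/(πd³) = 8·5540·42.0/(π·10.2³) = 1.86144e+06/3333.9 = 558.34 MPa
τ_max = K·τ₀ = 1.3899 × 558.34 = 776.05 MPa

776 MPa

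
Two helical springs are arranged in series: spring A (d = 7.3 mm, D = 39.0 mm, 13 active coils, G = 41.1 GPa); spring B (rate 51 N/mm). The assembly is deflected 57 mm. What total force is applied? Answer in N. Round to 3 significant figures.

k_A = Gd⁴/(8D³N_a) = (41.1×10³)(7.3⁴)/(8·39.0³·13) = 18.919 N/mm
Series: 1/k_eq = 1/18.919 + 1/51 = 0.072464; k_eq = 13.8 N/mm
F = k_eq·δ = 13.8·57 = 786.6 N

787 N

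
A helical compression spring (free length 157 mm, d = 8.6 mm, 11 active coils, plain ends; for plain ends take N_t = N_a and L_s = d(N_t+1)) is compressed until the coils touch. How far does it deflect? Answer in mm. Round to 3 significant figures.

N_t = 11; L_s = 8.6·12 = 103.2 mm
δ_solid = L₀ − L_s = 157 − 103.2 = 53.8 mm

53.8 mm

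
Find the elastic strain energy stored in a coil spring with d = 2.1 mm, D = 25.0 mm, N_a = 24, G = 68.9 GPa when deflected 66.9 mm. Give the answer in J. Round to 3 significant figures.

1.00 J

k = Gd⁴/(8D³N_a) = (68.9×10³)(2.1⁴)/(8·25.0³·24) = 0.44666 N/mm
U = ½kδ² = 0.5 × 0.44666 × 66.9² = 999.53 N·mm = 0.99953 J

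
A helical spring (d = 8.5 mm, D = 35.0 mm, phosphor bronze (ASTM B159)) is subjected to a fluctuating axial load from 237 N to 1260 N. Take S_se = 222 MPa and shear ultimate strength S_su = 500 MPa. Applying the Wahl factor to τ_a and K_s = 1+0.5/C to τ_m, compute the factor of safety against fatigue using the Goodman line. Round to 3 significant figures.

1.41

C = D/d = 35.0/8.5 = 4.1176; K_W = (4C−1)/(4C−4)+0.615/C = 1.3899; K_s = 1+0.5/C = 1.1214
F_a = (F_max−F_min)/2 = 511.5 N; F_m = (F_max+F_min)/2 = 748.5 N
τ_a = K_W·8F_aD/(πd³) = 1.3899 × 74.233 = 103.18 MPa
τ_m = K_s·8F_mD/(πd³) = 1.1214 × 108.63 = 121.82 MPa
Goodman: 1/n_f = τ_a/S_se + τ_m/S_su = 103.18/222 + 121.82/500 = 0.46477 + 0.24364 = 0.7084
n_f = 1/0.7084 = 1.412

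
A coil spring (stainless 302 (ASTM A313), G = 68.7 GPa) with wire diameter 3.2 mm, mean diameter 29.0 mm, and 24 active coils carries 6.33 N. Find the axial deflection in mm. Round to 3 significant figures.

k = Gd⁴/(8D³N_a) = (68.7×10³)(3.2⁴)/(8·29.0³·24) = 1.5384 N/mm
δ = F/k = 6.33 / 1.5384 = 4.1147 mm

4.11 mm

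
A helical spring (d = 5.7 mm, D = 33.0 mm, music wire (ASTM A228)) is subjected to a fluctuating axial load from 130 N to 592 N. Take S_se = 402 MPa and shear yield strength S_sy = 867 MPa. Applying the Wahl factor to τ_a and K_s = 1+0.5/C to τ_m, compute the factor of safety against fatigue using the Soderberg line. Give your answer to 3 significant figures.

1.87

C = D/d = 33.0/5.7 = 5.7895; K_W = (4C−1)/(4C−4)+0.615/C = 1.2628; K_s = 1+0.5/C = 1.0864
F_a = (F_max−F_min)/2 = 231 N; F_m = (F_max+F_min)/2 = 361 N
τ_a = K_W·8F_aD/(πd³) = 1.2628 × 104.82 = 132.37 MPa
τ_m = K_s·8F_mD/(πd³) = 1.0864 × 163.81 = 177.96 MPa
Soderberg: 1/n_f = τ_a/S_se + τ_m/S_sy = 132.37/402 + 177.96/867 = 0.32927 + 0.20525 = 0.53453
n_f = 1/0.53453 = 1.871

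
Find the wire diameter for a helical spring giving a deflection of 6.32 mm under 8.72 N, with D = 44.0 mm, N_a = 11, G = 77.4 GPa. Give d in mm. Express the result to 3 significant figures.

Required rate k = F/δ = 8.72/6.32 = 1.3797 N/mm
d = (8D³N_a·k / G)^(1/4) = (8·44.0³·11·1.3797 / (77.4×10³))^0.25
  = (133.63)^0.25 = 3.4000 mm

3.40 mm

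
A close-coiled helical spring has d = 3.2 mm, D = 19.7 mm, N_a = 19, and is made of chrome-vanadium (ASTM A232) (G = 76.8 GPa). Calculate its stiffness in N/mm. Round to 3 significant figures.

k = Gd⁴/(8D³N_a) = (76.8×10³ × 3.2⁴) / (8 × 19.7³ × 19)
  = 8.05306e+06 / 1.1621e+06 = 6.9298 N/mm

6.93 N/mm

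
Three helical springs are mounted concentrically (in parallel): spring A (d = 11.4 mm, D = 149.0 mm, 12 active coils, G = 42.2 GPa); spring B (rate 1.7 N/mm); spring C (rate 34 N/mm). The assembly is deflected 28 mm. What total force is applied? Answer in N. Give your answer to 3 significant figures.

1060 N

k_A = Gd⁴/(8D³N_a) = (42.2×10³)(11.4⁴)/(8·149.0³·12) = 2.2444 N/mm
Parallel: k_eq = 2.2444 + 1.7 + 34 = 37.944 N/mm
F = k_eq·δ = 37.944·28 = 1062.4 N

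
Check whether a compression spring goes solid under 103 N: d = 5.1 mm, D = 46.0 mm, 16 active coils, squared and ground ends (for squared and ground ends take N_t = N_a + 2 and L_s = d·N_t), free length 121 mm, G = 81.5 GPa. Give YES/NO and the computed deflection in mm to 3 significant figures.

k = Gd⁴/(8D³N_a) = (81.5×10³)(5.1⁴)/(8·46.0³·16) = 4.4254 N/mm
N_t = 18; L_s = 5.1·18 = 91.8 mm; δ_solid = L₀ − L_s = 121 − 91.8 = 29.2 mm
δ = F/k = 103/4.4254 = 23.275 mm
δ < δ_solid → spring does not go solid

NO, δ = 23.3 mm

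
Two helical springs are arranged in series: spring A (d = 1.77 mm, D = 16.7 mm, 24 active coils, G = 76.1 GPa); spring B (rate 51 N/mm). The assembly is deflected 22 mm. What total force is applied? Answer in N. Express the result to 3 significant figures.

k_A = Gd⁴/(8D³N_a) = (76.1×10³)(1.77⁴)/(8·16.7³·24) = 0.83527 N/mm
Series: 1/k_eq = 1/0.83527 + 1/51 = 1.2168; k_eq = 0.82181 N/mm
F = k_eq·δ = 0.82181·22 = 18.08 N

18.1 N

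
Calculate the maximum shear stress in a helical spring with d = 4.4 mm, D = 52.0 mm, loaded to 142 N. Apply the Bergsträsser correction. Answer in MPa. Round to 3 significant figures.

Spring index C = D/d = 52.0/4.4 = 11.8182
K_B = (4C+2)/(4C−3) = 49.273/44.273 = 1.1129
τ₀ = 8FD/(πd³) = 8·142·52.0/(π·4.4³) = 59072/267.61 = 220.74 MPa
τ_max = K·τ₀ = 1.1129 × 220.74 = 245.67 MPa

246 MPa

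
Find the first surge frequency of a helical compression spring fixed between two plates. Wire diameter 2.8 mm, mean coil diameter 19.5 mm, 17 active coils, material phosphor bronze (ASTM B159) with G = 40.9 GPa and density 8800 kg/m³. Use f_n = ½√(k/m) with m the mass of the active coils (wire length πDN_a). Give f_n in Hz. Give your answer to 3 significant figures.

k = Gd⁴/(8D³N_a) = (40.9×10³)(2.8⁴)/(8·19.5³·17) = 2.4929 N/mm = 2492.9 N/m
Wire length L = πDN_a = π·19.5·17 = 1041.4 mm
m = ρ·(πd²/4)·L = 8800 × 6.1575×10⁻⁶ m² × 1.0414 m = 0.056432 kg
f_n = ½√(k/m) = 0.5·√(2492.9/0.056432) = 0.5·√(44176) = 105.09 Hz

105 Hz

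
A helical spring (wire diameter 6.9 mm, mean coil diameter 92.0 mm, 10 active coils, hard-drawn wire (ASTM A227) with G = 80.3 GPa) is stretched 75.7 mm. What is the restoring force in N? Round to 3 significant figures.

k = Gd⁴/(8D³N_a) = (80.3×10³)(6.9⁴)/(8·92.0³·10) = 2.9219 N/mm
F = k·δ = 2.9219 × 75.7 = 221.18 N

221 N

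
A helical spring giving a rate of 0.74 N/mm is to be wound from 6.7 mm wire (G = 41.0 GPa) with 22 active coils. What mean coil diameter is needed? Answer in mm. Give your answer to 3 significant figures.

85.9 mm

D = (Gd⁴/(8N_a·k))^(1/3) = (41.0×10³·6.7⁴/(8·22·0.74))^(1/3)
  = (634364)^(1/3) = 85.9237 mm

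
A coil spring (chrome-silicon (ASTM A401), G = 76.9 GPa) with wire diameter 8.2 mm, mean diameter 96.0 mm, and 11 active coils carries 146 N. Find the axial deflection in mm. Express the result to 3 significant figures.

32.7 mm

k = Gd⁴/(8D³N_a) = (76.9×10³)(8.2⁴)/(8·96.0³·11) = 4.4657 N/mm
δ = F/k = 146 / 4.4657 = 32.694 mm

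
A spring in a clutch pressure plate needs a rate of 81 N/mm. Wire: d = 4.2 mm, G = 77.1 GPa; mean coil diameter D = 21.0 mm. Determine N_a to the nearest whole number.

N_a = Gd⁴/(8D³k) = (77.1×10³ × 4.2⁴)/(8 × 21.0³ × 81)
    = 2.39912e+07 / 6.00113e+06 = 3.998 → 4 coils

4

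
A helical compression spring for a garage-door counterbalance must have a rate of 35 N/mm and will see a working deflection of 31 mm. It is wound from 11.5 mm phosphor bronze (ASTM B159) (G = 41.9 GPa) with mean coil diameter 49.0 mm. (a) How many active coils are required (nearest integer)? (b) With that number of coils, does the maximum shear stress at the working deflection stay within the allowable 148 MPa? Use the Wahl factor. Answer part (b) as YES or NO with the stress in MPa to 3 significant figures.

(a) 22 coils; (b) YES, τ_max = 124 MPa

N_a = Gd⁴/(8D³k) = (41.9×10³)(11.5⁴)/(8·49.0³·35) = 22.25 → N_a = 22
Actual rate k = Gd⁴/(8D³·22) = 35.392 N/mm
Working load F = kδ = 35.392·31 = 1097.2 N
C = 49.0/11.5 = 4.2609; K_W = (4C−1)/(4C−4)+0.615/C = 1.3743
τ_max = K_W·8FD/(πd³) = 1.3743·90.014 = 123.71 MPa
τ_max ≤ 148 MPa → acceptable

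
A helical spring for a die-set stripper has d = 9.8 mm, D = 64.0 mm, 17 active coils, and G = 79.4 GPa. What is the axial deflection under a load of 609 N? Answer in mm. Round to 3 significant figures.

29.6 mm

k = Gd⁴/(8D³N_a) = (79.4×10³)(9.8⁴)/(8·64.0³·17) = 20.542 N/mm
δ = F/k = 609 / 20.542 = 29.646 mm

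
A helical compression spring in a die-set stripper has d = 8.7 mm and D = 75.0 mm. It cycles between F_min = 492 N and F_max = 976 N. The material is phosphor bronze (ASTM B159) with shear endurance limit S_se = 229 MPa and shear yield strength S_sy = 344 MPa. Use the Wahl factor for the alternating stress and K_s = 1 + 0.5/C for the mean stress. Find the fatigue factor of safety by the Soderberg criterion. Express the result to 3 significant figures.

C = D/d = 75.0/8.7 = 8.6207; K_W = (4C−1)/(4C−4)+0.615/C = 1.1698; K_s = 1+0.5/C = 1.0580
F_a = (F_max−F_min)/2 = 242 N; F_m = (F_max+F_min)/2 = 734 N
τ_a = K_W·8F_aD/(πd³) = 1.1698 × 70.187 = 82.102 MPa
τ_m = K_s·8F_mD/(πd³) = 1.0580 × 212.88 = 225.23 MPa
Soderberg: 1/n_f = τ_a/S_se + τ_m/S_sy = 82.102/229 + 225.23/344 = 0.35852 + 0.65474 = 1.0133
n_f = 1/1.0133 = 0.9869

0.987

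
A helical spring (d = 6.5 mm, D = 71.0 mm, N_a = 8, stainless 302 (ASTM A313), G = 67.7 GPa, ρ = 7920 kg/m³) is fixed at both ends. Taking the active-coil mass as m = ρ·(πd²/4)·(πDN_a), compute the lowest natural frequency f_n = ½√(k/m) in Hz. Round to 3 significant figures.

k = Gd⁴/(8D³N_a) = (67.7×10³)(6.5⁴)/(8·71.0³·8) = 5.2758 N/mm = 5275.8 N/m
Wire length L = πDN_a = π·71.0·8 = 1784.4 mm
m = ρ·(πd²/4)·L = 7920 × 33.183×10⁻⁶ m² × 1.7844 m = 0.46896 kg
f_n = ½√(k/m) = 0.5·√(5275.8/0.46896) = 0.5·√(11250) = 53.033 Hz

53.0 Hz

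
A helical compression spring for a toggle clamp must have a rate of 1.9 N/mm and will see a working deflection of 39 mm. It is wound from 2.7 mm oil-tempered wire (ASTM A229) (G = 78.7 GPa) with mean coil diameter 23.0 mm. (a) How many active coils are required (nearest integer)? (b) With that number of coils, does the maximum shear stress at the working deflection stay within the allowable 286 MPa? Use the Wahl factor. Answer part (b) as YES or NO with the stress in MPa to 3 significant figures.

(a) 23 coils; (b) YES, τ_max = 254 MPa

N_a = Gd⁴/(8D³k) = (78.7×10³)(2.7⁴)/(8·23.0³·1.9) = 22.62 → N_a = 23
Actual rate k = Gd⁴/(8D³·23) = 1.8682 N/mm
Working load F = kδ = 1.8682·39 = 72.861 N
C = 23.0/2.7 = 8.5185; K_W = (4C−1)/(4C−4)+0.615/C = 1.1719
τ_max = K_W·8FD/(πd³) = 1.1719·216.81 = 254.08 MPa
τ_max ≤ 286 MPa → acceptable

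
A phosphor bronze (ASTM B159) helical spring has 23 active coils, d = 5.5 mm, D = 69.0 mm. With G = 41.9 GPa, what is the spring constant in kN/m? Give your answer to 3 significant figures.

0.634 kN/m

k = Gd⁴/(8D³N_a) = (41.9×10³ × 5.5⁴) / (8 × 69.0³ × 23)
  = 3.83411e+07 / 6.04457e+07 = 0.63431 N/mm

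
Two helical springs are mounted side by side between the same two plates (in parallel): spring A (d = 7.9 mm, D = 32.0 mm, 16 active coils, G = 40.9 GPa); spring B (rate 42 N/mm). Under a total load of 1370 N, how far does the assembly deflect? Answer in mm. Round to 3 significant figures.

k_A = Gd⁴/(8D³N_a) = (40.9×10³)(7.9⁴)/(8·32.0³·16) = 37.981 N/mm
Parallel: k_eq = 37.981 + 42 = 79.981 N/mm
δ = F/k_eq = 1370/79.981 = 17.129 mm

17.1 mm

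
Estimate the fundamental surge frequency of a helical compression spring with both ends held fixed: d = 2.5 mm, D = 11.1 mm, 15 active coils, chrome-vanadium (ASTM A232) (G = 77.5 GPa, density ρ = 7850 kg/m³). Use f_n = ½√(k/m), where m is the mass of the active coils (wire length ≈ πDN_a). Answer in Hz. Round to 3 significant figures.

k = Gd⁴/(8D³N_a) = (77.5×10³)(2.5⁴)/(8·11.1³·15) = 18.446 N/mm = 18446 N/m
Wire length L = πDN_a = π·11.1·15 = 523.08 mm
m = ρ·(πd²/4)·L = 7850 × 4.9087×10⁻⁶ m² × 0.52308 m = 0.020156 kg
f_n = ½√(k/m) = 0.5·√(18446/0.020156) = 0.5·√(9.1518e+05) = 478.33 Hz

478 Hz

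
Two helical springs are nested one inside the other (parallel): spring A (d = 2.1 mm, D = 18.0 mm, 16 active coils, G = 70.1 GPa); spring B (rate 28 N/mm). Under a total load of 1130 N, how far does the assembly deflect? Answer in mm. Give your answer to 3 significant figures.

k_A = Gd⁴/(8D³N_a) = (70.1×10³)(2.1⁴)/(8·18.0³·16) = 1.8263 N/mm
Parallel: k_eq = 1.8263 + 28 = 29.826 N/mm
δ = F/k_eq = 1130/29.826 = 37.886 mm

37.9 mm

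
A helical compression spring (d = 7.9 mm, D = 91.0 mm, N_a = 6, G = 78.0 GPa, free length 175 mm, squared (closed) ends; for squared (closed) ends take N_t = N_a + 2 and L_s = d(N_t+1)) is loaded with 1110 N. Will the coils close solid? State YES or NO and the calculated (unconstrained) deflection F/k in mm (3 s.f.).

k = Gd⁴/(8D³N_a) = (78.0×10³)(7.9⁴)/(8·91.0³·6) = 8.3992 N/mm
N_t = 8; L_s = 7.9·9 = 71.1 mm; δ_solid = L₀ − L_s = 175 − 71.1 = 103.9 mm
δ = F/k = 1110/8.3992 = 132.16 mm
δ ≥ δ_solid → spring goes solid

YES, δ = 132 mm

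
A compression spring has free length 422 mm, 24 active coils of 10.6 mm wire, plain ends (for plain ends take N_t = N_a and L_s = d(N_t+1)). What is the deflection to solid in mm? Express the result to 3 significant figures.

N_t = 24; L_s = 10.6·25 = 265 mm
δ_solid = L₀ − L_s = 422 − 265 = 157 mm

157 mm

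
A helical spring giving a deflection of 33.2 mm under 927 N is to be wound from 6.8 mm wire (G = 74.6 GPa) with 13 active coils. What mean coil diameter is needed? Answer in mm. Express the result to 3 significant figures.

38.0 mm

Required rate k = F/δ = 927/33.2 = 27.922 N/mm
D = (Gd⁴/(8N_a·k))^(1/3) = (74.6×10³·6.8⁴/(8·13·27.922))^(1/3)
  = (54928.7)^(1/3) = 38.0131 mm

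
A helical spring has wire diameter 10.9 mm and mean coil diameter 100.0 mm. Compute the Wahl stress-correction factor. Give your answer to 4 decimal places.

C = D/d = 100.0/10.9 = 9.1743
K_W = (4C−1)/(4C−4) + 0.615/C = 35.697/32.697 + 0.0670 = 1.1588

1.1588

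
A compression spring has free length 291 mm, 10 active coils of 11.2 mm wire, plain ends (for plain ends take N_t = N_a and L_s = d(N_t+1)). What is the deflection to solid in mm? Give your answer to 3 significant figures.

168 mm

N_t = 10; L_s = 11.2·11 = 123.2 mm
δ_solid = L₀ − L_s = 291 − 123.2 = 167.8 mm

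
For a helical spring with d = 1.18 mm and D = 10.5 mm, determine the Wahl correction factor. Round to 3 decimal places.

C = D/d = 10.5/1.18 = 8.8983
K_W = (4C−1)/(4C−4) + 0.615/C = 34.593/31.593 + 0.0691 = 1.1641

1.164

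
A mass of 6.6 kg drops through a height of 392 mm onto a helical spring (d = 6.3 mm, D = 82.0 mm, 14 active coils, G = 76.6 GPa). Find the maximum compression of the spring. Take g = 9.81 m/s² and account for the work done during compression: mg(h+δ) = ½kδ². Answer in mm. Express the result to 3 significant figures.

k = Gd⁴/(8D³N_a) = (76.6×10³)(6.3⁴)/(8·82.0³·14) = 1.954 N/mm
W = mg = 6.6 × 9.81 = 64.746 N
½kδ² − Wδ − Wh = 0 → δ = (W + √(W² + 2kWh))/k
δ = (64.746 + √(4192 + 99188.3))/1.954 = (64.746 + 321.53)/1.954 = 197.68 mm

198 mm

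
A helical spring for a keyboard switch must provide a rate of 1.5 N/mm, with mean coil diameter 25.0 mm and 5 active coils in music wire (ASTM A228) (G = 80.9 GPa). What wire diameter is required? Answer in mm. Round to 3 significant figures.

1.85 mm

d = (8D³N_a·k / G)^(1/4) = (8·25.0³·5·1.5 / (80.9×10³))^0.25
  = (11.588)^0.25 = 1.8450 mm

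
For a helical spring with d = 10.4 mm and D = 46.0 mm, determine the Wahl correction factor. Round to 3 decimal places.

1.358

C = D/d = 46.0/10.4 = 4.4231
K_W = (4C−1)/(4C−4) + 0.615/C = 16.692/13.692 + 0.1390 = 1.3581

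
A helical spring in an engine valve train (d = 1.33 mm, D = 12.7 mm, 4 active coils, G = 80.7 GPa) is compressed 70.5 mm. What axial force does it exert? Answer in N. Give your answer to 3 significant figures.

272 N

k = Gd⁴/(8D³N_a) = (80.7×10³)(1.33⁴)/(8·12.7³·4) = 3.8523 N/mm
F = k·δ = 3.8523 × 70.5 = 271.59 N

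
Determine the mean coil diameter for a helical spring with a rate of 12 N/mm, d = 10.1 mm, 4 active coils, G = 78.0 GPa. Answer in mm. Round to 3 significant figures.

128 mm

D = (Gd⁴/(8N_a·k))^(1/3) = (78.0×10³·10.1⁴/(8·4·12))^(1/3)
  = (2.11373e+06)^(1/3) = 128.3363 mm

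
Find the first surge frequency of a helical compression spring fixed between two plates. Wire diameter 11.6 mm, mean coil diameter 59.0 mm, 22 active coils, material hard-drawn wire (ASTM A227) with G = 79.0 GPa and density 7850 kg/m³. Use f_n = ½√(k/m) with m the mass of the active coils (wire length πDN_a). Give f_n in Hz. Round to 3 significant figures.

k = Gd⁴/(8D³N_a) = (79.0×10³)(11.6⁴)/(8·59.0³·22) = 39.572 N/mm = 39572 N/m
Wire length L = πDN_a = π·59.0·22 = 4077.8 mm
m = ρ·(πd²/4)·L = 7850 × 105.68×10⁻⁶ m² × 4.0778 m = 3.383 kg
f_n = ½√(k/m) = 0.5·√(39572/3.383) = 0.5·√(11697) = 54.077 Hz

54.1 Hz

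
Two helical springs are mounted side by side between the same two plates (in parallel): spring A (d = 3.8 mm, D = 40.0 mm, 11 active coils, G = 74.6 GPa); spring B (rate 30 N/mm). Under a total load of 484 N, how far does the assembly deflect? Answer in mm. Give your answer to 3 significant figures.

14.8 mm

k_A = Gd⁴/(8D³N_a) = (74.6×10³)(3.8⁴)/(8·40.0³·11) = 2.7619 N/mm
Parallel: k_eq = 2.7619 + 30 = 32.762 N/mm
δ = F/k_eq = 484/32.762 = 14.773 mm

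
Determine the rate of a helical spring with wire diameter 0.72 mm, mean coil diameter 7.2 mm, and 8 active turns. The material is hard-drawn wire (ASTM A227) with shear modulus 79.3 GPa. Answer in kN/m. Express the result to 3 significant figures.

0.892 kN/m

k = Gd⁴/(8D³N_a) = (79.3×10³ × 0.72⁴) / (8 × 7.2³ × 8)
  = 21311 / 23887.9 = 0.89212 N/mm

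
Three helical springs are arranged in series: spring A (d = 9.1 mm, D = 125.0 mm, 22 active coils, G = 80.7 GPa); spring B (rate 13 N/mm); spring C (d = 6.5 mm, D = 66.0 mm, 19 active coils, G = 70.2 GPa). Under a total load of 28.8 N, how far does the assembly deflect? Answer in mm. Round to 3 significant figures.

k_A = Gd⁴/(8D³N_a) = (80.7×10³)(9.1⁴)/(8·125.0³·22) = 1.6099 N/mm
k_C = Gd⁴/(8D³N_a) = (70.2×10³)(6.5⁴)/(8·66.0³·19) = 2.8676 N/mm
Series: 1/k_eq = 1/1.6099 + 1/13 + 1/2.8676 = 1.0468; k_eq = 0.95528 N/mm
δ = F/k_eq = 28.8/0.95528 = 30.148 mm

30.1 mm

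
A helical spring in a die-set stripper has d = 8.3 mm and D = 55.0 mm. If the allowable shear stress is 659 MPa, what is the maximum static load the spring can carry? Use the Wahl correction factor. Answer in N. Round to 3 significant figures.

2190 N

C = D/d = 55.0/8.3 = 6.6265
K_W = (4C−1)/(4C−4) + 0.615/C = 25.506/22.506 + 0.0928 = 1.2261
τ_max = K·8FD/(πd³) → F_max = τ_allow·πd³/(8DK)
F_max = 659·π·8.3³/(8·55.0·1.2261) = 1.1838e+06/539.49 = 2194.3 N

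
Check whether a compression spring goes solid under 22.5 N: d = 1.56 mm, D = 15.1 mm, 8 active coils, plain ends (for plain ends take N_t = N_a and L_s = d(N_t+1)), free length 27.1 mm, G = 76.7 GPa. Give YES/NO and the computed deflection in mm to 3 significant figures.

k = Gd⁴/(8D³N_a) = (76.7×10³)(1.56⁴)/(8·15.1³·8) = 2.0615 N/mm
N_t = 8; L_s = 1.56·9 = 14.04 mm; δ_solid = L₀ − L_s = 27.1 − 14.04 = 13.06 mm
δ = F/k = 22.5/2.0615 = 10.914 mm
δ < δ_solid → spring does not go solid

NO, δ = 10.9 mm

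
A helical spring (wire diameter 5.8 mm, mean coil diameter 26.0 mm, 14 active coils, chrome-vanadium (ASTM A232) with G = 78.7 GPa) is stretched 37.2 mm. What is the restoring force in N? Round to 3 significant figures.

k = Gd⁴/(8D³N_a) = (78.7×10³)(5.8⁴)/(8·26.0³·14) = 45.243 N/mm
F = k·δ = 45.243 × 37.2 = 1683 N

1680 N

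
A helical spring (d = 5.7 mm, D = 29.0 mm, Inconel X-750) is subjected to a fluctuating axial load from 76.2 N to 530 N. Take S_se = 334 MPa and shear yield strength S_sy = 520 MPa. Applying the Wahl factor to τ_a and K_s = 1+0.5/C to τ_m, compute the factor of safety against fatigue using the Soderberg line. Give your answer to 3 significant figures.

1.64

C = D/d = 29.0/5.7 = 5.0877; K_W = (4C−1)/(4C−4)+0.615/C = 1.3044; K_s = 1+0.5/C = 1.0983
F_a = (F_max−F_min)/2 = 226.9 N; F_m = (F_max+F_min)/2 = 303.1 N
τ_a = K_W·8F_aD/(πd³) = 1.3044 × 90.479 = 118.02 MPa
τ_m = K_s·8F_mD/(πd³) = 1.0983 × 120.86 = 132.74 MPa
Soderberg: 1/n_f = τ_a/S_se + τ_m/S_sy = 118.02/334 + 132.74/520 = 0.35334 + 0.25527 = 0.60862
n_f = 1/0.60862 = 1.643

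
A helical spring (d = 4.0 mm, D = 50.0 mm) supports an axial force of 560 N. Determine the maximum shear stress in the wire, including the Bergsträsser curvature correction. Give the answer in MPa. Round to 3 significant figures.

1230 MPa

Spring index C = D/d = 50.0/4.0 = 12.5000
K_B = (4C+2)/(4C−3) = 52.000/47.000 = 1.1064
τ₀ = 8FD/(πd³) = 8·560·50.0/(π·4.0³) = 224000/201.06 = 1114.1 MPa
τ_max = K·τ₀ = 1.1064 × 1114.1 = 1232.6 MPa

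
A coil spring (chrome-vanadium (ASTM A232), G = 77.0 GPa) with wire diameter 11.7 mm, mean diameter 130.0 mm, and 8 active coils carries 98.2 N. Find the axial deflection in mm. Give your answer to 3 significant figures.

k = Gd⁴/(8D³N_a) = (77.0×10³)(11.7⁴)/(8·130.0³·8) = 10.262 N/mm
δ = F/k = 98.2 / 10.262 = 9.5695 mm

9.57 mm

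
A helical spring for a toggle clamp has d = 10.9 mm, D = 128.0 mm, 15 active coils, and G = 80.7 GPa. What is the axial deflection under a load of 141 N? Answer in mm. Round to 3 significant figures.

k = Gd⁴/(8D³N_a) = (80.7×10³)(10.9⁴)/(8·128.0³·15) = 4.5266 N/mm
δ = F/k = 141 / 4.5266 = 31.149 mm

31.1 mm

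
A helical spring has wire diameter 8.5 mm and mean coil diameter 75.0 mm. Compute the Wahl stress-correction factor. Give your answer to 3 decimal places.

C = D/d = 75.0/8.5 = 8.8235
K_W = (4C−1)/(4C−4) + 0.615/C = 34.294/31.294 + 0.0697 = 1.1656

1.166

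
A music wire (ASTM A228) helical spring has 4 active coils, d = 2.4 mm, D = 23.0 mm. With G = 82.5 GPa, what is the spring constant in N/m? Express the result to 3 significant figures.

7030 N/m

k = Gd⁴/(8D³N_a) = (82.5×10³ × 2.4⁴) / (8 × 23.0³ × 4)
  = 2.73715e+06 / 389344 = 7.0302 N/mm = 7030.2 N/m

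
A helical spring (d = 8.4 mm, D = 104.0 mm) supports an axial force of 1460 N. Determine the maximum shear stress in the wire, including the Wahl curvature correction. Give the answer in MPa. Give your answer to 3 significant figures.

728 MPa

Spring index C = D/d = 104.0/8.4 = 12.3810
K_W = (4C−1)/(4C−4) + 0.615/C = 48.524/45.524 + 0.0497 = 1.1156
τ₀ = 8FD/(πd³) = 8·1460·104.0/(π·8.4³) = 1.21472e+06/1862 = 652.36 MPa
τ_max = K·τ₀ = 1.1156 × 652.36 = 727.76 MPa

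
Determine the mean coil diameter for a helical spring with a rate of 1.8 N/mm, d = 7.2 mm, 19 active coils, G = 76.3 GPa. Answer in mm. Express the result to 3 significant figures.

D = (Gd⁴/(8N_a·k))^(1/3) = (76.3×10³·7.2⁴/(8·19·1.8))^(1/3)
  = (749443)^(1/3) = 90.8335 mm

90.8 mm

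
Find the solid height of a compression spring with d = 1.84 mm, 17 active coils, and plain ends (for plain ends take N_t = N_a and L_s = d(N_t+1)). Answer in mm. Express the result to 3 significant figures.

33.1 mm

plain ends: N_t = N_a = 17
L_s = d·(N_t+1) = 1.84 × 18 = 33.12 mm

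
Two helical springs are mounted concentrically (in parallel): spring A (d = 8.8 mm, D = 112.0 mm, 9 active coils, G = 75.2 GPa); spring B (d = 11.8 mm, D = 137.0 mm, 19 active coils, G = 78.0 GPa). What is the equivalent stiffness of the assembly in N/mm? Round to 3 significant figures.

8.33 N/mm

k_A = Gd⁴/(8D³N_a) = (75.2×10³)(8.8⁴)/(8·112.0³·9) = 4.4582 N/mm
k_B = Gd⁴/(8D³N_a) = (78.0×10³)(11.8⁴)/(8·137.0³·19) = 3.8692 N/mm
Parallel: k_eq = 4.4582 + 3.8692 = 8.3274 N/mm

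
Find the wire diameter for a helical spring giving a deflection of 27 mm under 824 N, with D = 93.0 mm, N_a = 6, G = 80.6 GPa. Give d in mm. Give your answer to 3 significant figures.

Required rate k = F/δ = 824/27 = 30.519 N/mm
d = (8D³N_a·k / G)^(1/4) = (8·93.0³·6·30.519 / (80.6×10³))^0.25
  = (14619)^0.25 = 10.9959 mm

11.0 mm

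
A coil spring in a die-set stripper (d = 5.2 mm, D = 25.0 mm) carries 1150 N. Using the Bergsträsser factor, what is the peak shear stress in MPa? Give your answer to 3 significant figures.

681 MPa

Spring index C = D/d = 25.0/5.2 = 4.8077
K_B = (4C+2)/(4C−3) = 21.231/16.231 = 1.3081
τ₀ = 8FD/(πd³) = 8·1150·25.0/(π·5.2³) = 230000/441.73 = 520.68 MPa
τ_max = K·τ₀ = 1.3081 × 520.68 = 681.07 MPa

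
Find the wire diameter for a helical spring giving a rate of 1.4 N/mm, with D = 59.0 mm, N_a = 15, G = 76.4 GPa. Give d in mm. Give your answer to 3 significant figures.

4.61 mm

d = (8D³N_a·k / G)^(1/4) = (8·59.0³·15·1.4 / (76.4×10³))^0.25
  = (451.62)^0.25 = 4.6099 mm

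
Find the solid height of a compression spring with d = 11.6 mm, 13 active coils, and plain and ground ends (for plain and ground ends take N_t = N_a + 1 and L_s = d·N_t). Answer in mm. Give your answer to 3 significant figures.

plain and ground ends: N_t = N_a + 1 = 13 + 1 = 14
L_s = d·N_t = 11.6 × 14 = 162.4 mm

162 mm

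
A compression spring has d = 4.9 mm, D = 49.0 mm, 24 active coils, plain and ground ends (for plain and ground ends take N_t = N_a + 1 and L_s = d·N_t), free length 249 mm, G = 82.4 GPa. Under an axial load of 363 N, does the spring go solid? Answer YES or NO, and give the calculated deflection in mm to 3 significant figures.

YES, δ = 173 mm

k = Gd⁴/(8D³N_a) = (82.4×10³)(4.9⁴)/(8·49.0³·24) = 2.1029 N/mm
N_t = 25; L_s = 4.9·25 = 122.5 mm; δ_solid = L₀ − L_s = 249 − 122.5 = 126.5 mm
δ = F/k = 363/2.1029 = 172.62 mm
δ ≥ δ_solid → spring goes solid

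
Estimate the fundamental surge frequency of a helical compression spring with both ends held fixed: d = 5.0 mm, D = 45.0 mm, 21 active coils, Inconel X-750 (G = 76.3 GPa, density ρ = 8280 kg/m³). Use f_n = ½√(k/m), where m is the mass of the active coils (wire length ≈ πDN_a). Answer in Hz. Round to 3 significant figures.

k = Gd⁴/(8D³N_a) = (76.3×10³)(5.0⁴)/(8·45.0³·21) = 3.115 N/mm = 3115 N/m
Wire length L = πDN_a = π·45.0·21 = 2968.8 mm
m = ρ·(πd²/4)·L = 8280 × 19.635×10⁻⁶ m² × 2.9688 m = 0.48266 kg
f_n = ½√(k/m) = 0.5·√(3115/0.48266) = 0.5·√(6453.8) = 40.168 Hz

40.2 Hz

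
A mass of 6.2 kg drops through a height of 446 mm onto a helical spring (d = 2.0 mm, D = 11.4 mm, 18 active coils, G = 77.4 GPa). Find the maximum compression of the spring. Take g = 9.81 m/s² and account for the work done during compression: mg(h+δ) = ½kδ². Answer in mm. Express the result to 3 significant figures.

108 mm

k = Gd⁴/(8D³N_a) = (77.4×10³)(2.0⁴)/(8·11.4³·18) = 5.8048 N/mm
W = mg = 6.2 × 9.81 = 60.822 N
½kδ² − Wδ − Wh = 0 → δ = (W + √(W² + 2kWh))/k
δ = (60.822 + √(3699.3 + 314927))/5.8048 = (60.822 + 564.47)/5.8048 = 107.72 mm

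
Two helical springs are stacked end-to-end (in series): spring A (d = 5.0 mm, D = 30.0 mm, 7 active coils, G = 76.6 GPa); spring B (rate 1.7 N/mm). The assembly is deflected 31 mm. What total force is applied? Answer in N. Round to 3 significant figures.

50.0 N

k_A = Gd⁴/(8D³N_a) = (76.6×10³)(5.0⁴)/(8·30.0³·7) = 31.663 N/mm
Series: 1/k_eq = 1/31.663 + 1/1.7 = 0.61982; k_eq = 1.6134 N/mm
F = k_eq·δ = 1.6134·31 = 50.015 N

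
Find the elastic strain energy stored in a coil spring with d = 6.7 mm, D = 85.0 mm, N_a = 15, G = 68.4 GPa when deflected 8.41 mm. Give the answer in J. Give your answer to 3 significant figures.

k = Gd⁴/(8D³N_a) = (68.4×10³)(6.7⁴)/(8·85.0³·15) = 1.8703 N/mm
U = ½kδ² = 0.5 × 1.8703 × 8.41² = 66.142 N·mm = 0.066142 J

0.0661 J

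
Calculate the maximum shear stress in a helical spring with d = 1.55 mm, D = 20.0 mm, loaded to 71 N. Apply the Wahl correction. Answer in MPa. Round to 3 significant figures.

Spring index C = D/d = 20.0/1.55 = 12.9032
K_W = (4C−1)/(4C−4) + 0.615/C = 50.613/47.613 + 0.0477 = 1.1107
τ₀ = 8FD/(πd³) = 8·71·20.0/(π·1.55³) = 11360/11.699 = 971.03 MPa
τ_max = K·τ₀ = 1.1107 × 971.03 = 1078.5 MPa

1080 MPa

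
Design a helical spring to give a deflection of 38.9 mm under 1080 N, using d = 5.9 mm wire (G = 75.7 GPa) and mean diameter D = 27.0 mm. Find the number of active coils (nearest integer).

21

Required rate k = F/δ = 1080/38.9 = 27.763 N/mm
N_a = Gd⁴/(8D³k) = (75.7×10³ × 5.9⁴)/(8 × 27.0³ × 27.763)
    = 9.17284e+07 / 4.37175e+06 = 20.98 → 21 coils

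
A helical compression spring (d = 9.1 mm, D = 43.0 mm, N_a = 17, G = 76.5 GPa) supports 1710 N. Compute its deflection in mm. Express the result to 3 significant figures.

35.2 mm

k = Gd⁴/(8D³N_a) = (76.5×10³)(9.1⁴)/(8·43.0³·17) = 48.516 N/mm
δ = F/k = 1710 / 48.516 = 35.246 mm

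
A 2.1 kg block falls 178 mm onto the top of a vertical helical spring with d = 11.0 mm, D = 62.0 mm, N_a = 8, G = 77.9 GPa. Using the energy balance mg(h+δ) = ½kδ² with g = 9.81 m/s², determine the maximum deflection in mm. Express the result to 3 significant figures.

10.2 mm

k = Gd⁴/(8D³N_a) = (77.9×10³)(11.0⁴)/(8·62.0³·8) = 74.774 N/mm
W = mg = 2.1 × 9.81 = 20.601 N
½kδ² − Wδ − Wh = 0 → δ = (W + √(W² + 2kWh))/k
δ = (20.601 + √(424.4 + 548392))/74.774 = (20.601 + 740.82)/74.774 = 10.183 mm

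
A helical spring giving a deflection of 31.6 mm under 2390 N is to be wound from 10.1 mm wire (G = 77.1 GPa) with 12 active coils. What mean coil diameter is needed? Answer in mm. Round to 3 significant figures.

48.0 mm

Required rate k = F/δ = 2390/31.6 = 75.633 N/mm
D = (Gd⁴/(8N_a·k))^(1/3) = (77.1×10³·10.1⁴/(8·12·75.633))^(1/3)
  = (110499)^(1/3) = 47.9865 mm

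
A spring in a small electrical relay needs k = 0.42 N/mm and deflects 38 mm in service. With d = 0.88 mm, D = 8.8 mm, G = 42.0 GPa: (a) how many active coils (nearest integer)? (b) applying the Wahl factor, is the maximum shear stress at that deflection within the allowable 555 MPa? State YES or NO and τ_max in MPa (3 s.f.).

N_a = Gd⁴/(8D³k) = (42.0×10³)(0.88⁴)/(8·8.8³·0.42) = 11 → N_a = 11
Actual rate k = Gd⁴/(8D³·11) = 0.42 N/mm
Working load F = kδ = 0.42·38 = 15.96 N
C = 8.8/0.88 = 10.0000; K_W = (4C−1)/(4C−4)+0.615/C = 1.1448
τ_max = K_W·8FD/(πd³) = 1.1448·524.82 = 600.83 MPa
τ_max > 555 MPa → exceeds allowable

(a) 11 coils; (b) NO, τ_max = 601 MPa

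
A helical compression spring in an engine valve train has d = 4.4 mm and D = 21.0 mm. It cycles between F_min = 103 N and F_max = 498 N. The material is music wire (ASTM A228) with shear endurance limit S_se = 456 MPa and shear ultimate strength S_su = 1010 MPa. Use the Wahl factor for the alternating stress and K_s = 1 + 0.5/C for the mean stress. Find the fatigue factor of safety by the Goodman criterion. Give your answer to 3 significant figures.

C = D/d = 21.0/4.4 = 4.7727; K_W = (4C−1)/(4C−4)+0.615/C = 1.3277; K_s = 1+0.5/C = 1.1048
F_a = (F_max−F_min)/2 = 197.5 N; F_m = (F_max+F_min)/2 = 300.5 N
τ_a = K_W·8F_aD/(πd³) = 1.3277 × 123.98 = 164.61 MPa
τ_m = K_s·8F_mD/(πd³) = 1.1048 × 188.65 = 208.41 MPa
Goodman: 1/n_f = τ_a/S_se + τ_m/S_su = 164.61/456 + 208.41/1010 = 0.36098 + 0.20634 = 0.56733
n_f = 1/0.56733 = 1.763

1.76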